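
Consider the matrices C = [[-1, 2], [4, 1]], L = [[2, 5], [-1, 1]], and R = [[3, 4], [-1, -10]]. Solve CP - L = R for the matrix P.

P = [[-1, -3], [2, 3]]

CP = R + L = [[5, 9], [-2, -9]].
C is on the left of P, so left-multiply by C⁻¹: P = C⁻¹(R + L).
det C = -9, so C⁻¹ = [[-1/9, 2/9], [4/9, 1/9]].
P = C⁻¹(R + L) = [[-1, -3], [2, 3]].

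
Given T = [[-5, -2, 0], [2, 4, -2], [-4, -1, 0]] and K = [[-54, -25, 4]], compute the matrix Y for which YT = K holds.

Y = [[6, -2, 5]]

Right-multiplying both sides by T⁻¹ gives Y = KT⁻¹.
det T = -6; the adjugate gives T⁻¹ = [[1/3, 0, -2/3], [-4/3, 0, 5/3], [-7/3, -1/2, 8/3]].
Y = KT⁻¹ = [[-54, -25, 4]] · [[1/3, 0, -2/3], [-4/3, 0, 5/3], [-7/3, -1/2, 8/3]] = [[6, -2, 5]].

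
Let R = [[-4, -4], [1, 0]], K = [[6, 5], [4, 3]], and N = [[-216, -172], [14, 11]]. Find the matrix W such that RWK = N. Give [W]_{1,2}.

Left-multiply by R⁻¹ and right-multiply by K⁻¹: W = R⁻¹NK⁻¹.
det R = 4; the adjugate gives R⁻¹ = [[0, 1], [-1/4, -1]].
det K = -2; the adjugate gives K⁻¹ = [[-3/2, 5/2], [2, -3]].
R⁻¹N = [[14, 11], [40, 32]].
W = (R⁻¹N)K⁻¹ = [[1, 2], [4, 4]].

2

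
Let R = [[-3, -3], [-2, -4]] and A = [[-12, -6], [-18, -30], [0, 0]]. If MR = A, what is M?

Right-multiplying both sides by R⁻¹ gives M = AR⁻¹.
R has determinant 6; R⁻¹ = [[-2/3, 1/2], [1/3, -1/2]].
M = AR⁻¹ = [[-12, -6], [-18, -30], [0, 0]] · [[-2/3, 1/2], [1/3, -1/2]] = [[6, -3], [2, 6], [0, 0]].

M = [[6, -3], [2, 6], [0, 0]]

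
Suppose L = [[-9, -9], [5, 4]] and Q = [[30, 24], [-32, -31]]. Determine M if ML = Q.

L is on the right of M, so right-multiply by L⁻¹: M = QL⁻¹.
det L = 9, so L⁻¹ = [[4/9, 1], [-5/9, -1]].
M = QL⁻¹ = [[30, 24], [-32, -31]] · [[4/9, 1], [-5/9, -1]] = [[0, 6], [3, -1]].

M = [[0, 6], [3, -1]]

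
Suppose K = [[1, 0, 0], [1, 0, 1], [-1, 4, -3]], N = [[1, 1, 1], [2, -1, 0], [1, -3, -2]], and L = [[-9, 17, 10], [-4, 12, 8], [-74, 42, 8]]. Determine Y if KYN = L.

Left-multiply by K⁻¹ and right-multiply by N⁻¹: Y = K⁻¹LN⁻¹.
K has determinant -4; K⁻¹ = [[1, 0, 0], [-1/2, 3/4, 1/4], [-1, 1, 0]].
det N = 1; the adjugate gives N⁻¹ = [[2, -1, 1], [4, -3, 2], [-5, 4, -3]].
K⁻¹L = [[-9, 17, 10], [-17, 11, 3], [5, -5, -2]].
Y = (K⁻¹L)N⁻¹ = [[0, -2, -5], [-5, -4, -4], [0, 2, 1]].

Y = [[0, -2, -5], [-5, -4, -4], [0, 2, 1]]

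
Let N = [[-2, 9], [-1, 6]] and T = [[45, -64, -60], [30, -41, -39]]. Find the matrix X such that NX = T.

X = [[0, 5, 3], [5, -6, -6]]

Since N multiplies X on the left, X = N⁻¹T.
N has determinant -3; N⁻¹ = [[-2, 3], [-1/3, 2/3]].
X = N⁻¹T = [[-2, 3], [-1/3, 2/3]] · [[45, -64, -60], [30, -41, -39]] = [[0, 5, 3], [5, -6, -6]].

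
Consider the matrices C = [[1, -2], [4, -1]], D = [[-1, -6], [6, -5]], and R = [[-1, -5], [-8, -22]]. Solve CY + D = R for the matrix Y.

Y = [[-4, -5], [-2, -3]]

CY = R − D = [[0, 1], [-14, -17]].
C is on the left of Y, so left-multiply by C⁻¹: Y = C⁻¹(R − D).
det C = 7, so C⁻¹ = [[-1/7, 2/7], [-4/7, 1/7]].
Y = C⁻¹(R − D) = [[-4, -5], [-2, -3]].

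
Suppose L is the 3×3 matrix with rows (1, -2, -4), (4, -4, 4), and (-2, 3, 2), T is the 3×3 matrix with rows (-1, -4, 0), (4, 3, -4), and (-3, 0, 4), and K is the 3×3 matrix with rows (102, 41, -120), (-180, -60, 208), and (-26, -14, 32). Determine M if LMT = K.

Isolating M: multiply by L⁻¹ from the left and T⁻¹ from the right, so M = L⁻¹KT⁻¹.
det L = -4; the adjugate gives L⁻¹ = [[5, 2, 6], [4, 3/2, 5], [-1, -1/4, -1]].
det T = 4, so T⁻¹ = [[3, 4, 4], [-1, -1, -1], [9/4, 3, 13/4]].
L⁻¹K = [[-6, 1, 8], [8, 4, -8], [-31, -12, 36]].
M = (L⁻¹K)T⁻¹ = [[-1, -1, 1], [2, 4, 2], [0, -4, 5]].

M = [[-1, -1, 1], [2, 4, 2], [0, -4, 5]]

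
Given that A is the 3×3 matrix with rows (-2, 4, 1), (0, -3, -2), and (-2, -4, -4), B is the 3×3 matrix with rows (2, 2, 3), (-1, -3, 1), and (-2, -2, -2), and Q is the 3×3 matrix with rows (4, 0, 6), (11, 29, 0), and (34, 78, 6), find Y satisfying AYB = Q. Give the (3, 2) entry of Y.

Y = A⁻¹QB⁻¹ (apply A⁻¹ on the left and B⁻¹ on the right).
det A = 2, so A⁻¹ = [[2, 6, -5/2], [2, 5, -2], [-3, -8, 3]].
det B = -4, so B⁻¹ = [[-2, 1/2, -11/4], [1, -1/2, 5/4], [1, 0, 1]].
A⁻¹Q = [[-11, -21, -3], [-5, -11, 0], [2, 2, 0]].
Y = (A⁻¹Q)B⁻¹ = [[-2, 5, 1], [-1, 3, 0], [-2, 0, -3]].

0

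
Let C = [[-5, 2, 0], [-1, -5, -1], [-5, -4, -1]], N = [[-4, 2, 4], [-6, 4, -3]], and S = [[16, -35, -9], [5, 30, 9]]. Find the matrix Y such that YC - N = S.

Y = [[-5, 3, 2], [3, -4, -2]]

YC = S + N = [[12, -33, -5], [-1, 34, 6]].
Right-multiplying both sides by C⁻¹ gives Y = (S + N)C⁻¹.
det C = 3; the adjugate gives C⁻¹ = [[1/3, 2/3, -2/3], [4/3, 5/3, -5/3], [-7, -10, 9]].
Y = (S + N)C⁻¹ = [[-5, 3, 2], [3, -4, -2]].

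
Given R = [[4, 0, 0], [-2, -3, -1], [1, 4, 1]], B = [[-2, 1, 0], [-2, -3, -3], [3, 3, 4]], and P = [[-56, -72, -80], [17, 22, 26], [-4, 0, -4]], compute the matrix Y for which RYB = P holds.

Y = [[0, 4, -2], [1, -2, -1], [-4, 0, 2]]

Left-multiply by R⁻¹ and right-multiply by B⁻¹: Y = R⁻¹PB⁻¹.
R has determinant 4; R⁻¹ = [[1/4, 0, 0], [1/4, 1, 1], [-5/4, -4, -3]].
B has determinant 5; B⁻¹ = [[-3/5, -4/5, -3/5], [-1/5, -8/5, -6/5], [3/5, 9/5, 8/5]].
R⁻¹P = [[-14, -18, -20], [-1, 4, 2], [14, 2, 8]].
Y = (R⁻¹P)B⁻¹ = [[0, 4, -2], [1, -2, -1], [-4, 0, 2]].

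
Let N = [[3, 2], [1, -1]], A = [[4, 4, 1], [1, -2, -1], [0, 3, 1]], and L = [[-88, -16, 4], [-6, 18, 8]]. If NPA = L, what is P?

P = N⁻¹LA⁻¹ (apply N⁻¹ on the left and A⁻¹ on the right).
N has determinant -5; N⁻¹ = [[1/5, 2/5], [1/5, -3/5]].
det A = 3; the adjugate gives A⁻¹ = [[1/3, -1/3, -2/3], [-1/3, 4/3, 5/3], [1, -4, -4]].
N⁻¹L = [[-20, 4, 4], [-14, -14, -4]].
P = (N⁻¹L)A⁻¹ = [[-4, -4, 4], [-4, 2, 2]].

P = [[-4, -4, 4], [-4, 2, 2]]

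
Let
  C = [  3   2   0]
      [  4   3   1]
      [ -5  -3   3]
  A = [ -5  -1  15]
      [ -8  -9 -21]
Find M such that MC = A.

M = [[1, 3, 4], [-3, -6, -5]]

Right-multiplying both sides by C⁻¹ gives M = AC⁻¹.
det C = 2; the adjugate gives C⁻¹ = [[6, -3, 1], [-17/2, 9/2, -3/2], [3/2, -1/2, 1/2]].
M = AC⁻¹ = [[-5, -1, 15], [-8, -9, -21]] · [[6, -3, 1], [-17/2, 9/2, -3/2], [3/2, -1/2, 1/2]] = [[1, 3, 4], [-3, -6, -5]].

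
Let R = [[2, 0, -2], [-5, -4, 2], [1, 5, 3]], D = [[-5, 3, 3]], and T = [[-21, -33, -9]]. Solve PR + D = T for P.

PR = T − D = [[-16, -36, -12]].
R is on the right of P, so right-multiply by R⁻¹: P = (T − D)R⁻¹.
det R = -2, so R⁻¹ = [[11, 5, 4], [-17/2, -4, -3], [21/2, 5, 4]].
P = (T − D)R⁻¹ = [[4, 4, -4]].

P = [[4, 4, -4]]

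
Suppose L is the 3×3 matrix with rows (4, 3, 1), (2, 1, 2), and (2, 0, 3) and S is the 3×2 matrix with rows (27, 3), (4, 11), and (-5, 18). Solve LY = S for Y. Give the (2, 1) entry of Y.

4

Left-multiplying both sides by L⁻¹ gives Y = L⁻¹S.
det L = 4; the adjugate gives L⁻¹ = [[3/4, -9/4, 5/4], [-1/2, 5/2, -3/2], [-1/2, 3/2, -1/2]].
Y = L⁻¹S = [[3/4, -9/4, 5/4], [-1/2, 5/2, -3/2], [-1/2, 3/2, -1/2]] · [[27, 3], [4, 11], [-5, 18]] = [[5, 0], [4, -1], [-5, 6]].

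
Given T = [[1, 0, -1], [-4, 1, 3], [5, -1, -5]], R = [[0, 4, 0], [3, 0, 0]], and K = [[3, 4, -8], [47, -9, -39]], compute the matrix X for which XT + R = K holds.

XT = K − R = [[3, 0, -8], [44, -9, -39]].
Since T sits to the right of X, X = (K − R)T⁻¹.
T has determinant -1; T⁻¹ = [[2, -1, -1], [5, 0, -1], [1, -1, -1]].
X = (K − R)T⁻¹ = [[-2, 5, 5], [4, -5, 4]].

X = [[-2, 5, 5], [4, -5, 4]]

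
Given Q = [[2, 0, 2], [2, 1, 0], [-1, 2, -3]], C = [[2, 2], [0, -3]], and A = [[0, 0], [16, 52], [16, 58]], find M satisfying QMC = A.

M = [[4, -5], [0, -2], [-4, 5]]

Left-multiply by Q⁻¹ and right-multiply by C⁻¹: M = Q⁻¹AC⁻¹.
det Q = 4; the adjugate gives Q⁻¹ = [[-3/4, 1, -1/2], [3/2, -1, 1], [5/4, -1, 1/2]].
det C = -6, so C⁻¹ = [[1/2, 1/3], [0, -1/3]].
Q⁻¹A = [[8, 23], [0, 6], [-8, -23]].
M = (Q⁻¹A)C⁻¹ = [[4, -5], [0, -2], [-4, 5]].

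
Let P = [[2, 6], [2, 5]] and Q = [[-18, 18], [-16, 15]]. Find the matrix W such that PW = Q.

W = [[-3, 0], [-2, 3]]

Since P multiplies W on the left, W = P⁻¹Q.
det P = -2, so P⁻¹ = [[-5/2, 3], [1, -1]].
W = P⁻¹Q = [[-5/2, 3], [1, -1]] · [[-18, 18], [-16, 15]] = [[-3, 0], [-2, 3]].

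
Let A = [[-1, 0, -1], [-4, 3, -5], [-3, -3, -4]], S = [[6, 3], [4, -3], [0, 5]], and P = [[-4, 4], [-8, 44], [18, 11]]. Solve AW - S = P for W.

W = [[-2, -3], [-4, 3], [0, -4]]

AW = P + S = [[2, 7], [-4, 41], [18, 16]].
A is on the left of W, so left-multiply by A⁻¹: W = A⁻¹(P + S).
A has determinant 6; A⁻¹ = [[-9/2, 1/2, 1/2], [-1/6, 1/6, -1/6], [7/2, -1/2, -1/2]].
W = A⁻¹(P + S) = [[-2, -3], [-4, 3], [0, -4]].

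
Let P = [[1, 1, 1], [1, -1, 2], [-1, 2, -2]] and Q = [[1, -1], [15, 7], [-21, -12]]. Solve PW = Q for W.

W = [[5, 6], [-6, -5], [2, -2]]

Left-multiplying both sides by P⁻¹ gives W = P⁻¹Q.
det P = -1; the adjugate gives P⁻¹ = [[2, -4, -3], [0, 1, 1], [-1, 3, 2]].
W = P⁻¹Q = [[2, -4, -3], [0, 1, 1], [-1, 3, 2]] · [[1, -1], [15, 7], [-21, -12]] = [[5, 6], [-6, -5], [2, -2]].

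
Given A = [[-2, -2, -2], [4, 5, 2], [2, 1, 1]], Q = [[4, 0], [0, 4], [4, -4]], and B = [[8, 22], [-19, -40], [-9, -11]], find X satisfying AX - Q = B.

X = [[1, -4], [-3, -2], [-4, -5]]

AX = B + Q = [[12, 22], [-19, -36], [-5, -15]].
A is on the left of X, so left-multiply by A⁻¹: X = A⁻¹(B + Q).
det A = 6, so A⁻¹ = [[1/2, 0, 1], [0, 1/3, -2/3], [-1, -1/3, -1/3]].
X = A⁻¹(B + Q) = [[1, -4], [-3, -2], [-4, -5]].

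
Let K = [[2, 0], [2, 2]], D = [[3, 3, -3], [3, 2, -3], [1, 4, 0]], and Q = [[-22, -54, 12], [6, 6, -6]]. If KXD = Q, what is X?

Isolating X: multiply by K⁻¹ from the left and D⁻¹ from the right, so X = K⁻¹QD⁻¹.
det K = 4, so K⁻¹ = [[1/2, 0], [-1/2, 1/2]].
D has determinant -3; D⁻¹ = [[-4, 4, 1], [1, -1, 0], [-10/3, 3, 1]].
K⁻¹Q = [[-11, -27, 6], [14, 30, -9]].
X = (K⁻¹Q)D⁻¹ = [[-3, 1, -5], [4, -1, 5]].

X = [[-3, 1, -5], [4, -1, 5]]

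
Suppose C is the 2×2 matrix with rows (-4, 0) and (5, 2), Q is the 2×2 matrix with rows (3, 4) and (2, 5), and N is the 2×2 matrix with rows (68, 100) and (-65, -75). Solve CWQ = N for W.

Left-multiply by C⁻¹ and right-multiply by Q⁻¹: W = C⁻¹NQ⁻¹.
C has determinant -8; C⁻¹ = [[-1/4, 0], [5/8, 1/2]].
det Q = 7, so Q⁻¹ = [[5/7, -4/7], [-2/7, 3/7]].
C⁻¹N = [[-17, -25], [10, 25]].
W = (C⁻¹N)Q⁻¹ = [[-5, -1], [0, 5]].

W = [[-5, -1], [0, 5]]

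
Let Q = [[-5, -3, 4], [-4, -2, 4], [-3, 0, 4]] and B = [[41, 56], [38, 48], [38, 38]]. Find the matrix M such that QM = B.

Q is on the left of M, so left-multiply by Q⁻¹: M = Q⁻¹B.
Q has determinant 4; Q⁻¹ = [[-2, 3, -1], [1, -2, 1], [-3/2, 9/4, -1/2]].
M = Q⁻¹B = [[-2, 3, -1], [1, -2, 1], [-3/2, 9/4, -1/2]] · [[41, 56], [38, 48], [38, 38]] = [[-6, -6], [3, -2], [5, 5]].

M = [[-6, -6], [3, -2], [5, 5]]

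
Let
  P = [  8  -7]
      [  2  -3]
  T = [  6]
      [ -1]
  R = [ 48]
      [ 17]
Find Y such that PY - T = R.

Y = [[5], [-2]]

PY = R + T = [[54], [16]].
P is on the left of Y, so left-multiply by P⁻¹: Y = P⁻¹(R + T).
det P = -10; the adjugate gives P⁻¹ = [[3/10, -7/10], [1/5, -4/5]].
Y = P⁻¹(R + T) = [[5], [-2]].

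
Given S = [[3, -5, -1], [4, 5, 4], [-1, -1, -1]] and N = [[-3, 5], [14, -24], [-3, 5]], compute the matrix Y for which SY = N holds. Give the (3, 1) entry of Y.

Left-multiplying both sides by S⁻¹ gives Y = S⁻¹N.
det S = -4; the adjugate gives S⁻¹ = [[1/4, 1, 15/4], [0, 1, 4], [-1/4, -2, -35/4]].
Y = S⁻¹N = [[1/4, 1, 15/4], [0, 1, 4], [-1/4, -2, -35/4]] · [[-3, 5], [14, -24], [-3, 5]] = [[2, -4], [2, -4], [-1, 3]].

-1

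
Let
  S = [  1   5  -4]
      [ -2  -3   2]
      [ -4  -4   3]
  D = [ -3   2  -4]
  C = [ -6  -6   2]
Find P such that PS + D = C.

PS = C − D = [[-3, -8, 6]].
Right-multiplying both sides by S⁻¹ gives P = (C − D)S⁻¹.
det S = 5, so S⁻¹ = [[-1/5, 1/5, -2/5], [-2/5, -13/5, 6/5], [-4/5, -16/5, 7/5]].
P = (C − D)S⁻¹ = [[-1, 1, 0]].

P = [[-1, 1, 0]]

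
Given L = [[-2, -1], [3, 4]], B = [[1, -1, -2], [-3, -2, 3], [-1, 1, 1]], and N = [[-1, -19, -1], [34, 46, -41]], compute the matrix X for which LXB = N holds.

X = [[-3, 0, 3], [4, -4, 3]]

X = L⁻¹NB⁻¹ (apply L⁻¹ on the left and B⁻¹ on the right).
det L = -5; the adjugate gives L⁻¹ = [[-4/5, -1/5], [3/5, 2/5]].
det B = 5, so B⁻¹ = [[-1, -1/5, -7/5], [0, -1/5, 3/5], [-1, 0, -1]].
L⁻¹N = [[-6, 6, 9], [13, 7, -17]].
X = (L⁻¹N)B⁻¹ = [[-3, 0, 3], [4, -4, 3]].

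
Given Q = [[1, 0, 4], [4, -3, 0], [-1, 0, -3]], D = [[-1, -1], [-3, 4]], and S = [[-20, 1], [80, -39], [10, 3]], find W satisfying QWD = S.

Left-multiply by Q⁻¹ and right-multiply by D⁻¹: W = Q⁻¹SD⁻¹.
det Q = -3; the adjugate gives Q⁻¹ = [[-3, 0, -4], [-4, -1/3, -16/3], [1, 0, 1]].
det D = -7, so D⁻¹ = [[-4/7, -1/7], [-3/7, 1/7]].
Q⁻¹S = [[20, -15], [0, -7], [-10, 4]].
W = (Q⁻¹S)D⁻¹ = [[-5, -5], [3, -1], [4, 2]].

W = [[-5, -5], [3, -1], [4, 2]]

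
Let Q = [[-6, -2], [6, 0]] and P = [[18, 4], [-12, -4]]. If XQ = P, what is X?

Q is on the right of X, so right-multiply by Q⁻¹: X = PQ⁻¹.
det Q = 12, so Q⁻¹ = [[0, 1/6], [-1/2, -1/2]].
X = PQ⁻¹ = [[18, 4], [-12, -4]] · [[0, 1/6], [-1/2, -1/2]] = [[-2, 1], [2, 0]].

X = [[-2, 1], [2, 0]]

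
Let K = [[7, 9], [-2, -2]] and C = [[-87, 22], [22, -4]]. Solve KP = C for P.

Since K multiplies P on the left, P = K⁻¹C.
det K = 4, so K⁻¹ = [[-1/2, -9/4], [1/2, 7/4]].
P = K⁻¹C = [[-1/2, -9/4], [1/2, 7/4]] · [[-87, 22], [22, -4]] = [[-6, -2], [-5, 4]].

P = [[-6, -2], [-5, 4]]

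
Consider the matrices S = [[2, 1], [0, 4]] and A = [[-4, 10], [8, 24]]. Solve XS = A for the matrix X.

X = [[-2, 3], [4, 5]]

Right-multiplying both sides by S⁻¹ gives X = AS⁻¹.
det S = 8, so S⁻¹ = [[1/2, -1/8], [0, 1/4]].
X = AS⁻¹ = [[-4, 10], [8, 24]] · [[1/2, -1/8], [0, 1/4]] = [[-2, 3], [4, 5]].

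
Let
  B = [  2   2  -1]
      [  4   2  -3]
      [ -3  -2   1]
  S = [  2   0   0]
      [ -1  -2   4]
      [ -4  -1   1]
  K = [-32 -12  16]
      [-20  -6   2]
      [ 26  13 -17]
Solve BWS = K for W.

Left-multiply by B⁻¹ and right-multiply by S⁻¹: W = B⁻¹KS⁻¹.
det B = 4, so B⁻¹ = [[-1, 0, -1], [5/4, -1/4, 1/2], [-1/2, -1/2, -1]].
det S = 4, so S⁻¹ = [[1/2, 0, 0], [-15/4, 1/2, -2], [-7/4, 1/2, -1]].
B⁻¹K = [[6, -1, 1], [-22, -7, 11], [0, -4, 8]].
W = (B⁻¹K)S⁻¹ = [[5, 0, 1], [-4, 2, 3], [1, 2, 0]].

W = [[5, 0, 1], [-4, 2, 3], [1, 2, 0]]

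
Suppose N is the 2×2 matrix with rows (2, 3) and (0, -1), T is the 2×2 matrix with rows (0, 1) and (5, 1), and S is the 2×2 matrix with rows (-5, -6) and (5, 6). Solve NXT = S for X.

Isolating X: multiply by N⁻¹ from the left and T⁻¹ from the right, so X = N⁻¹ST⁻¹.
det N = -2; the adjugate gives N⁻¹ = [[1/2, 3/2], [0, -1]].
det T = -5, so T⁻¹ = [[-1/5, 1/5], [1, 0]].
N⁻¹S = [[5, 6], [-5, -6]].
X = (N⁻¹S)T⁻¹ = [[5, 1], [-5, -1]].

X = [[5, 1], [-5, -1]]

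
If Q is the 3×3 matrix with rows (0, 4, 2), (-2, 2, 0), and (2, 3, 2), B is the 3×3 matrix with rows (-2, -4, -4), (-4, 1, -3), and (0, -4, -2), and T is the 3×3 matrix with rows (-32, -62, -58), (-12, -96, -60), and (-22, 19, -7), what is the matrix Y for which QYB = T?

Left-multiply by Q⁻¹ and right-multiply by B⁻¹: Y = Q⁻¹TB⁻¹.
det Q = -4, so Q⁻¹ = [[-1, 1/2, 1], [-1, 1, 1], [5/2, -2, -2]].
det B = -4; the adjugate gives B⁻¹ = [[7/2, -2, -4], [2, -1, -5/2], [-4, 2, 9/2]].
Q⁻¹T = [[4, 33, 21], [-2, -15, -9], [-12, -1, -11]].
Y = (Q⁻¹T)B⁻¹ = [[-4, 1, -4], [-1, 1, 5], [0, 3, 1]].

Y = [[-4, 1, -4], [-1, 1, 5], [0, 3, 1]]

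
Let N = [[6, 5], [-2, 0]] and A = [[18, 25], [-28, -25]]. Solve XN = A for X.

X = [[5, 6], [-5, -1]]

N is on the right of X, so right-multiply by N⁻¹: X = AN⁻¹.
det N = 10; the adjugate gives N⁻¹ = [[0, -1/2], [1/5, 3/5]].
X = AN⁻¹ = [[18, 25], [-28, -25]] · [[0, -1/2], [1/5, 3/5]] = [[5, 6], [-5, -1]].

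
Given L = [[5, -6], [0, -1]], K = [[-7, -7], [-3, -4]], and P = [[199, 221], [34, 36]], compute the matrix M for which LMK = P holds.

M = L⁻¹PK⁻¹ (apply L⁻¹ on the left and K⁻¹ on the right).
det L = -5, so L⁻¹ = [[1/5, -6/5], [0, -1]].
det K = 7; the adjugate gives K⁻¹ = [[-4/7, 1], [3/7, -1]].
L⁻¹P = [[-1, 1], [-34, -36]].
M = (L⁻¹P)K⁻¹ = [[1, -2], [4, 2]].

M = [[1, -2], [4, 2]]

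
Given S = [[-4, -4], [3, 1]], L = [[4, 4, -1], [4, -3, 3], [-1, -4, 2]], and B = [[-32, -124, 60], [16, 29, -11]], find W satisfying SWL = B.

W = [[3, -1, 4], [5, -4, 0]]

Left-multiply by S⁻¹ and right-multiply by L⁻¹: W = S⁻¹BL⁻¹.
det S = 8; the adjugate gives S⁻¹ = [[1/8, 1/2], [-3/8, -1/2]].
det L = -1; the adjugate gives L⁻¹ = [[-6, 4, -9], [11, -7, 16], [19, -12, 28]].
S⁻¹B = [[4, -1, 2], [4, 32, -17]].
W = (S⁻¹B)L⁻¹ = [[3, -1, 4], [5, -4, 0]].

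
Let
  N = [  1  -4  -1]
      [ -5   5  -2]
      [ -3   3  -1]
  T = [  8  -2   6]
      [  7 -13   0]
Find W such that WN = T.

N is on the right of W, so right-multiply by N⁻¹: W = TN⁻¹.
det N = -3, so N⁻¹ = [[-1/3, 7/3, -13/3], [-1/3, 4/3, -7/3], [0, -3, 5]].
W = TN⁻¹ = [[8, -2, 6], [7, -13, 0]] · [[-1/3, 7/3, -13/3], [-1/3, 4/3, -7/3], [0, -3, 5]] = [[-2, -2, 0], [2, -1, 0]].

W = [[-2, -2, 0], [2, -1, 0]]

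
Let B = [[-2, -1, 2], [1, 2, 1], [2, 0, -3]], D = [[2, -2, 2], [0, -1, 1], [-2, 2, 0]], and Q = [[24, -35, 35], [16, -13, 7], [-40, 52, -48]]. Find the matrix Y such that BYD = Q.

Isolating Y: multiply by B⁻¹ from the left and D⁻¹ from the right, so Y = B⁻¹QD⁻¹.
B has determinant -1; B⁻¹ = [[6, 3, 5], [-5, -2, -4], [4, 2, 3]].
D has determinant -4; D⁻¹ = [[1/2, -1, 0], [1/2, -1, 1/2], [1/2, 0, 1/2]].
B⁻¹Q = [[-8, 11, -9], [8, -7, 3], [8, -10, 10]].
Y = (B⁻¹Q)D⁻¹ = [[-3, -3, 1], [2, -1, -2], [4, 2, 0]].

Y = [[-3, -3, 1], [2, -1, -2], [4, 2, 0]]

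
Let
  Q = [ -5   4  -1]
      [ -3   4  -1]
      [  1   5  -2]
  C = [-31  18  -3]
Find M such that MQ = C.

Since Q sits to the right of M, M = CQ⁻¹.
det Q = 6; the adjugate gives Q⁻¹ = [[-1/2, 1/2, 0], [-7/6, 11/6, -1/3], [-19/6, 29/6, -4/3]].
M = CQ⁻¹ = [[-31, 18, -3]] · [[-1/2, 1/2, 0], [-7/6, 11/6, -1/3], [-19/6, 29/6, -4/3]] = [[4, 3, -2]].

M = [[4, 3, -2]]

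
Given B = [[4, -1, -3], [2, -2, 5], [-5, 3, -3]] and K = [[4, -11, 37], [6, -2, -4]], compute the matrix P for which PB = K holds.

B is on the right of P, so right-multiply by B⁻¹: P = KB⁻¹.
det B = -5; the adjugate gives B⁻¹ = [[9/5, 12/5, 11/5], [19/5, 27/5, 26/5], [4/5, 7/5, 6/5]].
P = KB⁻¹ = [[4, -11, 37], [6, -2, -4]] · [[9/5, 12/5, 11/5], [19/5, 27/5, 26/5], [4/5, 7/5, 6/5]] = [[-5, 2, -4], [0, -2, -2]].

P = [[-5, 2, -4], [0, -2, -2]]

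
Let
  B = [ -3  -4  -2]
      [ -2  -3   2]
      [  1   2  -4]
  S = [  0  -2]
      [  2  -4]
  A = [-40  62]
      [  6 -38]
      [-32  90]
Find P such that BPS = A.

P = [[-3, 2], [-1, 1], [2, 5]]

Left-multiply by B⁻¹ and right-multiply by S⁻¹: P = B⁻¹AS⁻¹.
det B = 2; the adjugate gives B⁻¹ = [[4, -10, -7], [-3, 7, 5], [-1/2, 1, 1/2]].
S has determinant 4; S⁻¹ = [[-1, 1/2], [-1/2, 0]].
B⁻¹A = [[4, -2], [2, -2], [10, -24]].
P = (B⁻¹A)S⁻¹ = [[-3, 2], [-1, 1], [2, 5]].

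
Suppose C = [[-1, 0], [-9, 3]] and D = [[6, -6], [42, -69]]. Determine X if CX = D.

X = [[-6, 6], [-4, -5]]

Since C multiplies X on the left, X = C⁻¹D.
det C = -3; the adjugate gives C⁻¹ = [[-1, 0], [-3, 1/3]].
X = C⁻¹D = [[-1, 0], [-3, 1/3]] · [[6, -6], [42, -69]] = [[-6, 6], [-4, -5]].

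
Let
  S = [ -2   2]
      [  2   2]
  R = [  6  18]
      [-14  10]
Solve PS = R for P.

P = [[3, 6], [6, -1]]

Since S sits to the right of P, P = RS⁻¹.
S has determinant -8; S⁻¹ = [[-1/4, 1/4], [1/4, 1/4]].
P = RS⁻¹ = [[6, 18], [-14, 10]] · [[-1/4, 1/4], [1/4, 1/4]] = [[3, 6], [6, -1]].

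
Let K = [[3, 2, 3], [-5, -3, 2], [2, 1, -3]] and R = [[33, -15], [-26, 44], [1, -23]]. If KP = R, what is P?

K is on the left of P, so left-multiply by K⁻¹: P = K⁻¹R.
K has determinant 2; K⁻¹ = [[7/2, 9/2, 13/2], [-11/2, -15/2, -21/2], [1/2, 1/2, 1/2]].
P = K⁻¹R = [[7/2, 9/2, 13/2], [-11/2, -15/2, -21/2], [1/2, 1/2, 1/2]] · [[33, -15], [-26, 44], [1, -23]] = [[5, -4], [3, -6], [4, 3]].

P = [[5, -4], [3, -6], [4, 3]]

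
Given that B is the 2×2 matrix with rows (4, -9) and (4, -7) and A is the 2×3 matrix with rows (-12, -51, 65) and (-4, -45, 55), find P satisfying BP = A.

P = [[6, -6, 5], [4, 3, -5]]

Since B multiplies P on the left, P = B⁻¹A.
det B = 8, so B⁻¹ = [[-7/8, 9/8], [-1/2, 1/2]].
P = B⁻¹A = [[-7/8, 9/8], [-1/2, 1/2]] · [[-12, -51, 65], [-4, -45, 55]] = [[6, -6, 5], [4, 3, -5]].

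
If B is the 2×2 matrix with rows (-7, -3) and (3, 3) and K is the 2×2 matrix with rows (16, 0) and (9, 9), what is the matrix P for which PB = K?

Since B sits to the right of P, P = KB⁻¹.
det B = -12; the adjugate gives B⁻¹ = [[-1/4, -1/4], [1/4, 7/12]].
P = KB⁻¹ = [[16, 0], [9, 9]] · [[-1/4, -1/4], [1/4, 7/12]] = [[-4, -4], [0, 3]].

P = [[-4, -4], [0, 3]]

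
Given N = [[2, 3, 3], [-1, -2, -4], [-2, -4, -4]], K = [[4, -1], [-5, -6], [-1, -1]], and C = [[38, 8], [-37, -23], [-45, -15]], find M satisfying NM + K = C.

NM = C − K = [[34, 9], [-32, -17], [-44, -14]].
Since N multiplies M on the left, M = N⁻¹(C − K).
det N = -4, so N⁻¹ = [[2, 0, 3/2], [-1, 1/2, -5/4], [0, -1/2, 1/4]].
M = N⁻¹(C − K) = [[2, -3], [5, 0], [5, 5]].

M = [[2, -3], [5, 0], [5, 5]]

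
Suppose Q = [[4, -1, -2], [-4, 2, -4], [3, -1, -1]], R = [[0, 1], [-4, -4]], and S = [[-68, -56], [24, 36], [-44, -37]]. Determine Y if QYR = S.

Y = [[1, 5], [0, 5], [-4, -1]]

Isolating Y: multiply by Q⁻¹ from the left and R⁻¹ from the right, so Y = Q⁻¹SR⁻¹.
det Q = -4, so Q⁻¹ = [[3/2, -1/4, -2], [4, -1/2, -6], [1/2, -1/4, -1]].
R has determinant 4; R⁻¹ = [[-1, -1/4], [1, 0]].
Q⁻¹S = [[-20, -19], [-20, -20], [4, 0]].
Y = (Q⁻¹S)R⁻¹ = [[1, 5], [0, 5], [-4, -1]].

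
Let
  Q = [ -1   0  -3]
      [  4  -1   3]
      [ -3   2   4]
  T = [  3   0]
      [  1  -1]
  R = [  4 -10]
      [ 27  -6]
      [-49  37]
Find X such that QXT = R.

X = [[2, 5], [1, -1], [0, -5]]

Isolating X: multiply by Q⁻¹ from the left and T⁻¹ from the right, so X = Q⁻¹RT⁻¹.
det Q = -5; the adjugate gives Q⁻¹ = [[2, 6/5, 3/5], [5, 13/5, 9/5], [-1, -2/5, -1/5]].
T has determinant -3; T⁻¹ = [[1/3, 0], [1/3, -1]].
Q⁻¹R = [[11, -5], [2, 1], [-5, 5]].
X = (Q⁻¹R)T⁻¹ = [[2, 5], [1, -1], [0, -5]].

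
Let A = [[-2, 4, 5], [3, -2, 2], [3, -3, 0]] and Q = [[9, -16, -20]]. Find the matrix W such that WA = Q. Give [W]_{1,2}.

5

A is on the right of W, so right-multiply by A⁻¹: W = QA⁻¹.
A has determinant -3; A⁻¹ = [[-2, 5, -6], [-2, 5, -19/3], [1, -2, 8/3]].
W = QA⁻¹ = [[9, -16, -20]] · [[-2, 5, -6], [-2, 5, -19/3], [1, -2, 8/3]] = [[-6, 5, -6]].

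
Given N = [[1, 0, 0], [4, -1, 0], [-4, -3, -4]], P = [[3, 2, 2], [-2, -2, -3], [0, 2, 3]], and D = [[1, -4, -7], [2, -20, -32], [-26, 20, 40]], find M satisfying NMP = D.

M = [[1, 1, -2], [2, 2, 2], [0, -2, -4]]

M = N⁻¹DP⁻¹ (apply N⁻¹ on the left and P⁻¹ on the right).
det N = 4, so N⁻¹ = [[1, 0, 0], [4, -1, 0], [-4, 3/4, -1/4]].
P has determinant 4; P⁻¹ = [[0, -1/2, -1/2], [3/2, 9/4, 5/4], [-1, -3/2, -1/2]].
N⁻¹D = [[1, -4, -7], [2, 4, 4], [4, -4, -6]].
M = (N⁻¹D)P⁻¹ = [[1, 1, -2], [2, 2, 2], [0, -2, -4]].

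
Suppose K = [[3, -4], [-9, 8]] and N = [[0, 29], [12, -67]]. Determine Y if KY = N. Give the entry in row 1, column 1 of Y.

K is on the left of Y, so left-multiply by K⁻¹: Y = K⁻¹N.
K has determinant -12; K⁻¹ = [[-2/3, -1/3], [-3/4, -1/4]].
Y = K⁻¹N = [[-2/3, -1/3], [-3/4, -1/4]] · [[0, 29], [12, -67]] = [[-4, 3], [-3, -5]].

-4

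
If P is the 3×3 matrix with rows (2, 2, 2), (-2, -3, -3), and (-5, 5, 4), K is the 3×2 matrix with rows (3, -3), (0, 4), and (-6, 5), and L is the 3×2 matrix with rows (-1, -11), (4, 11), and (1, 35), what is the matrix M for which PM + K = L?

PM = L − K = [[-4, -8], [4, 7], [7, 30]].
P is on the left of M, so left-multiply by P⁻¹: M = P⁻¹(L − K).
det P = 2, so P⁻¹ = [[3/2, 1, 0], [23/2, 9, 1], [-25/2, -10, -1]].
M = P⁻¹(L − K) = [[-2, -5], [-3, 1], [3, 0]].

M = [[-2, -5], [-3, 1], [3, 0]]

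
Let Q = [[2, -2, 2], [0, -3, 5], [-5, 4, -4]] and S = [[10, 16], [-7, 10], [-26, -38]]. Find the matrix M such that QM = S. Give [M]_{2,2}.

Q is on the left of M, so left-multiply by Q⁻¹: M = Q⁻¹S.
det Q = 4; the adjugate gives Q⁻¹ = [[-2, 0, -1], [-25/4, 1/2, -5/2], [-15/4, 1/2, -3/2]].
M = Q⁻¹S = [[-2, 0, -1], [-25/4, 1/2, -5/2], [-15/4, 1/2, -3/2]] · [[10, 16], [-7, 10], [-26, -38]] = [[6, 6], [-1, 0], [-2, 2]].

0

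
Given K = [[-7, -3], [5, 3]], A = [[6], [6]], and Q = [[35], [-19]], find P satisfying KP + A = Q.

P = [[-2], [-5]]

KP = Q − A = [[29], [-25]].
K is on the left of P, so left-multiply by K⁻¹: P = K⁻¹(Q − A).
det K = -6; the adjugate gives K⁻¹ = [[-1/2, -1/2], [5/6, 7/6]].
P = K⁻¹(Q − A) = [[-2], [-5]].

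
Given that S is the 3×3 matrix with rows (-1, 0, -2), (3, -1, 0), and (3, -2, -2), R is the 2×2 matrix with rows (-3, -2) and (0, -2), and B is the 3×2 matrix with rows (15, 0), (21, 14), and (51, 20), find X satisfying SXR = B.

X = [[-1, -1], [4, -3], [3, -2]]

Left-multiply by S⁻¹ and right-multiply by R⁻¹: X = S⁻¹BR⁻¹.
det S = 4; the adjugate gives S⁻¹ = [[1/2, 1, -1/2], [3/2, 2, -3/2], [-3/4, -1/2, 1/4]].
R has determinant 6; R⁻¹ = [[-1/3, 1/3], [0, -1/2]].
S⁻¹B = [[3, 4], [-12, -2], [-9, -2]].
X = (S⁻¹B)R⁻¹ = [[-1, -1], [4, -3], [3, -2]].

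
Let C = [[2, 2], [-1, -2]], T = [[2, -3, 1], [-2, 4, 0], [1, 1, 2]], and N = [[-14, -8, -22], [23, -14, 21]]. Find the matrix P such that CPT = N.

Isolating P: multiply by C⁻¹ from the left and T⁻¹ from the right, so P = C⁻¹NT⁻¹.
C has determinant -2; C⁻¹ = [[1, 1], [-1/2, -1]].
det T = -2, so T⁻¹ = [[-4, -7/2, 2], [-2, -3/2, 1], [3, 5/2, -1]].
C⁻¹N = [[9, -22, -1], [-16, 18, -10]].
P = (C⁻¹N)T⁻¹ = [[5, -1, -3], [-2, 4, -4]].

P = [[5, -1, -3], [-2, 4, -4]]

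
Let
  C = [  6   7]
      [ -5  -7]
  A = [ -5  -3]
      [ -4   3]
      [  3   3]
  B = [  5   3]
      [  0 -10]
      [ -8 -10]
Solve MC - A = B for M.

MC = B + A = [[0, 0], [-4, -7], [-5, -7]].
C is on the right of M, so right-multiply by C⁻¹: M = (B + A)C⁻¹.
det C = -7, so C⁻¹ = [[1, 1], [-5/7, -6/7]].
M = (B + A)C⁻¹ = [[0, 0], [1, 2], [0, 1]].

M = [[0, 0], [1, 2], [0, 1]]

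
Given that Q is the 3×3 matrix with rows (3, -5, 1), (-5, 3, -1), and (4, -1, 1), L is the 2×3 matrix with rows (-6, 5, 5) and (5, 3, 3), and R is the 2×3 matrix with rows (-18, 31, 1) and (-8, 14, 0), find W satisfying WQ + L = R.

WQ = R − L = [[-12, 26, -4], [-13, 11, -3]].
Right-multiplying both sides by Q⁻¹ gives W = (R − L)Q⁻¹.
det Q = -6, so Q⁻¹ = [[-1/3, -2/3, -1/3], [-1/6, 1/6, 1/3], [7/6, 17/6, 8/3]].
W = (R − L)Q⁻¹ = [[-5, 1, 2], [-1, 2, 0]].

W = [[-5, 1, 2], [-1, 2, 0]]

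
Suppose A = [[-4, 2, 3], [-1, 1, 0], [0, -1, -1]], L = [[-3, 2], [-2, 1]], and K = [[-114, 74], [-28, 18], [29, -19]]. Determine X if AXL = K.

X = [[-3, -1], [5, 1], [4, 0]]

X = A⁻¹KL⁻¹ (apply A⁻¹ on the left and L⁻¹ on the right).
A has determinant 5; A⁻¹ = [[-1/5, -1/5, -3/5], [-1/5, 4/5, -3/5], [1/5, -4/5, -2/5]].
det L = 1, so L⁻¹ = [[1, -2], [2, -3]].
A⁻¹K = [[11, -7], [-17, 11], [-12, 8]].
X = (A⁻¹K)L⁻¹ = [[-3, -1], [5, 1], [4, 0]].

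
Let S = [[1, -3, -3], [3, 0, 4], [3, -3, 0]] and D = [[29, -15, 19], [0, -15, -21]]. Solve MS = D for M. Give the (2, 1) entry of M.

Right-multiplying both sides by S⁻¹ gives M = DS⁻¹.
det S = 3; the adjugate gives S⁻¹ = [[4, 3, -4], [4, 3, -13/3], [-3, -2, 3]].
M = DS⁻¹ = [[29, -15, 19], [0, -15, -21]] · [[4, 3, -4], [4, 3, -13/3], [-3, -2, 3]] = [[-1, 4, 6], [3, -3, 2]].

3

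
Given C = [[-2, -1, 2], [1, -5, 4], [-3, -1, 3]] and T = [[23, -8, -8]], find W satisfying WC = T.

Since C sits to the right of W, W = TC⁻¹.
C has determinant 5; C⁻¹ = [[-11/5, 1/5, 6/5], [-3, 0, 2], [-16/5, 1/5, 11/5]].
W = TC⁻¹ = [[23, -8, -8]] · [[-11/5, 1/5, 6/5], [-3, 0, 2], [-16/5, 1/5, 11/5]] = [[-1, 3, -6]].

W = [[-1, 3, -6]]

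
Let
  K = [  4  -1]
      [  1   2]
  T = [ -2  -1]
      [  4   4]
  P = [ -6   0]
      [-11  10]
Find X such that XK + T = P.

XK = P − T = [[-4, 1], [-15, 6]].
Since K sits to the right of X, X = (P − T)K⁻¹.
det K = 9; the adjugate gives K⁻¹ = [[2/9, 1/9], [-1/9, 4/9]].
X = (P − T)K⁻¹ = [[-1, 0], [-4, 1]].

X = [[-1, 0], [-4, 1]]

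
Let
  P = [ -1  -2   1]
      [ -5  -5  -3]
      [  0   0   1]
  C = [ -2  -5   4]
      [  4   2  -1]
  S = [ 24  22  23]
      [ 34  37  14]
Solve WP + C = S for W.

W = [[-1, -5, 5], [-5, -5, 5]]

WP = S − C = [[26, 27, 19], [30, 35, 15]].
P is on the right of W, so right-multiply by P⁻¹: W = (S − C)P⁻¹.
det P = -5; the adjugate gives P⁻¹ = [[1, -2/5, -11/5], [-1, 1/5, 8/5], [0, 0, 1]].
W = (S − C)P⁻¹ = [[-1, -5, 5], [-5, -5, 5]].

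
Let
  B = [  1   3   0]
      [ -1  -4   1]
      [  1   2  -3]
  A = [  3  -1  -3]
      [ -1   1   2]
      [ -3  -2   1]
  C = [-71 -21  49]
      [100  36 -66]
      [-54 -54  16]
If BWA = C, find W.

W = B⁻¹CA⁻¹ (apply B⁻¹ on the left and A⁻¹ on the right).
B has determinant 4; B⁻¹ = [[5/2, 9/4, 3/4], [-1/2, -3/4, -1/4], [1/2, 1/4, -1/4]].
A has determinant 5; A⁻¹ = [[1, 7/5, 1/5], [-1, -6/5, -3/5], [1, 9/5, 2/5]].
B⁻¹C = [[7, -12, -14], [-26, -3, 21], [3, 12, 4]].
W = (B⁻¹C)A⁻¹ = [[5, -1, 3], [-2, 5, 5], [-5, -3, -5]].

W = [[5, -1, 3], [-2, 5, 5], [-5, -3, -5]]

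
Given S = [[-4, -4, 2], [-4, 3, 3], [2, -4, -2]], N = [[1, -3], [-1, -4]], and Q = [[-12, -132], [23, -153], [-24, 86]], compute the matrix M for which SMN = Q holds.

M = S⁻¹QN⁻¹ (apply S⁻¹ on the left and N⁻¹ on the right).
det S = 4, so S⁻¹ = [[3/2, -4, -9/2], [-1/2, 1, 1], [5/2, -6, -7]].
det N = -7, so N⁻¹ = [[4/7, -3/7], [-1/7, -1/7]].
S⁻¹Q = [[-2, 27], [5, -1], [0, -14]].
M = (S⁻¹Q)N⁻¹ = [[-5, -3], [3, -2], [2, 2]].

M = [[-5, -3], [3, -2], [2, 2]]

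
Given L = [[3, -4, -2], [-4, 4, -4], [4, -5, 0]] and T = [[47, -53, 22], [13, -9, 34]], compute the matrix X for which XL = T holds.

Right-multiplying both sides by L⁻¹ gives X = TL⁻¹.
det L = -4; the adjugate gives L⁻¹ = [[5, -5/2, -6], [4, -2, -5], [-1, 1/4, 1]].
X = TL⁻¹ = [[47, -53, 22], [13, -9, 34]] · [[5, -5/2, -6], [4, -2, -5], [-1, 1/4, 1]] = [[1, -6, 5], [-5, -6, 1]].

X = [[1, -6, 5], [-5, -6, 1]]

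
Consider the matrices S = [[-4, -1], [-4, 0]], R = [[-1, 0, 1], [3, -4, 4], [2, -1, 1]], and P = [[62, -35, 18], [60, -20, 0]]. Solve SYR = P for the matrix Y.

Y = [[5, 0, -5], [-3, -5, 5]]

Isolating Y: multiply by S⁻¹ from the left and R⁻¹ from the right, so Y = S⁻¹PR⁻¹.
det S = -4; the adjugate gives S⁻¹ = [[0, -1/4], [-1, 1]].
det R = 5; the adjugate gives R⁻¹ = [[0, -1/5, 4/5], [1, -3/5, 7/5], [1, -1/5, 4/5]].
S⁻¹P = [[-15, 5, 0], [-2, 15, -18]].
Y = (S⁻¹P)R⁻¹ = [[5, 0, -5], [-3, -5, 5]].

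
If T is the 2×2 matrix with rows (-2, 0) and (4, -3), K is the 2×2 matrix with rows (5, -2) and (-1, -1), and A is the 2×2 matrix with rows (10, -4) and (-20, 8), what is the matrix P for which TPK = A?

Isolating P: multiply by T⁻¹ from the left and K⁻¹ from the right, so P = T⁻¹AK⁻¹.
T has determinant 6; T⁻¹ = [[-1/2, 0], [-2/3, -1/3]].
det K = -7; the adjugate gives K⁻¹ = [[1/7, -2/7], [-1/7, -5/7]].
T⁻¹A = [[-5, 2], [0, 0]].
P = (T⁻¹A)K⁻¹ = [[-1, 0], [0, 0]].

P = [[-1, 0], [0, 0]]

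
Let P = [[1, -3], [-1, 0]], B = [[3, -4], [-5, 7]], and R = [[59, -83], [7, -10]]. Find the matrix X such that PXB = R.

X = P⁻¹RB⁻¹ (apply P⁻¹ on the left and B⁻¹ on the right).
P has determinant -3; P⁻¹ = [[0, -1], [-1/3, -1/3]].
B has determinant 1; B⁻¹ = [[7, 4], [5, 3]].
P⁻¹R = [[-7, 10], [-22, 31]].
X = (P⁻¹R)B⁻¹ = [[1, 2], [1, 5]].

X = [[1, 2], [1, 5]]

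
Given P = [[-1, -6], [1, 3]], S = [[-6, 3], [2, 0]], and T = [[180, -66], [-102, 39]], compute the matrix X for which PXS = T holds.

X = P⁻¹TS⁻¹ (apply P⁻¹ on the left and S⁻¹ on the right).
det P = 3, so P⁻¹ = [[1, 2], [-1/3, -1/3]].
S has determinant -6; S⁻¹ = [[0, 1/2], [1/3, 1]].
P⁻¹T = [[-24, 12], [-26, 9]].
X = (P⁻¹T)S⁻¹ = [[4, 0], [3, -4]].

X = [[4, 0], [3, -4]]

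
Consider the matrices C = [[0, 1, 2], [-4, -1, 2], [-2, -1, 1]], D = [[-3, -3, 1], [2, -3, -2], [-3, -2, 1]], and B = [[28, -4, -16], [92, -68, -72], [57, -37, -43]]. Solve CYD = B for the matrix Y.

Y = C⁻¹BD⁻¹ (apply C⁻¹ on the left and D⁻¹ on the right).
det C = 4; the adjugate gives C⁻¹ = [[1/4, -3/4, 1], [0, 1, -2], [1/2, -1/2, 1]].
det D = -4, so D⁻¹ = [[7/4, -1/4, -9/4], [-1, 0, 1], [13/4, -3/4, -15/4]].
C⁻¹B = [[-5, 13, 7], [-22, 6, 14], [25, -5, -15]].
Y = (C⁻¹B)D⁻¹ = [[1, -4, -2], [1, -5, 3], [0, 5, -5]].

Y = [[1, -4, -2], [1, -5, 3], [0, 5, -5]]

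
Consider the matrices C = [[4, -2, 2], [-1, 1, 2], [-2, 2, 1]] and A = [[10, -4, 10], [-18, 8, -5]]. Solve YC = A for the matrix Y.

Since C sits to the right of Y, Y = AC⁻¹.
C has determinant -6; C⁻¹ = [[1/2, -1, 1], [1/2, -4/3, 5/3], [0, 2/3, -1/3]].
Y = AC⁻¹ = [[10, -4, 10], [-18, 8, -5]] · [[1/2, -1, 1], [1/2, -4/3, 5/3], [0, 2/3, -1/3]] = [[3, 2, 0], [-5, 4, -3]].

Y = [[3, 2, 0], [-5, 4, -3]]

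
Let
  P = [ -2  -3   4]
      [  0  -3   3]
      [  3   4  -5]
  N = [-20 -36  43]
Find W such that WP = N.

W = [[1, 3, -6]]

Right-multiplying both sides by P⁻¹ gives W = NP⁻¹.
P has determinant 3; P⁻¹ = [[1, 1/3, 1], [3, -2/3, 2], [3, -1/3, 2]].
W = NP⁻¹ = [[-20, -36, 43]] · [[1, 1/3, 1], [3, -2/3, 2], [3, -1/3, 2]] = [[1, 3, -6]].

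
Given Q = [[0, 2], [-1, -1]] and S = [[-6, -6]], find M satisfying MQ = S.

M = [[0, 6]]

Since Q sits to the right of M, M = SQ⁻¹.
det Q = 2; the adjugate gives Q⁻¹ = [[-1/2, -1], [1/2, 0]].
M = SQ⁻¹ = [[-6, -6]] · [[-1/2, -1], [1/2, 0]] = [[0, 6]].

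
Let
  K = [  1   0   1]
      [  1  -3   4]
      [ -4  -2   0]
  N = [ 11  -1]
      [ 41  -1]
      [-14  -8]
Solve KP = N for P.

P = [[6, 5], [-5, -6], [5, -6]]

Since K multiplies P on the left, P = K⁻¹N.
K has determinant -6; K⁻¹ = [[-4/3, 1/3, -1/2], [8/3, -2/3, 1/2], [7/3, -1/3, 1/2]].
P = K⁻¹N = [[-4/3, 1/3, -1/2], [8/3, -2/3, 1/2], [7/3, -1/3, 1/2]] · [[11, -1], [41, -1], [-14, -8]] = [[6, 5], [-5, -6], [5, -6]].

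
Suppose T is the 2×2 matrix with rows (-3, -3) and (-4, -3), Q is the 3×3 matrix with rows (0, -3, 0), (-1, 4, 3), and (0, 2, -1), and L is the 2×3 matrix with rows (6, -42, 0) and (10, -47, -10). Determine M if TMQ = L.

M = [[5, 4, 2], [-3, -2, 4]]

M = T⁻¹LQ⁻¹ (apply T⁻¹ on the left and Q⁻¹ on the right).
det T = -3, so T⁻¹ = [[1, -1], [-4/3, 1]].
Q has determinant 3; Q⁻¹ = [[-10/3, -1, -3], [-1/3, 0, 0], [-2/3, 0, -1]].
T⁻¹L = [[-4, 5, 10], [2, 9, -10]].
M = (T⁻¹L)Q⁻¹ = [[5, 4, 2], [-3, -2, 4]].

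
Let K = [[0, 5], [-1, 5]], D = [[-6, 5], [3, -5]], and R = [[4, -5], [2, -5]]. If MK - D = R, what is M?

MK = R + D = [[-2, 0], [5, -10]].
Since K sits to the right of M, M = (R + D)K⁻¹.
det K = 5, so K⁻¹ = [[1, -1], [1/5, 0]].
M = (R + D)K⁻¹ = [[-2, 2], [3, -5]].

M = [[-2, 2], [3, -5]]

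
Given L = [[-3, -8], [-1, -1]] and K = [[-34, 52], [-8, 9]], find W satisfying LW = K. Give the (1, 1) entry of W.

6

Left-multiplying both sides by L⁻¹ gives W = L⁻¹K.
det L = -5; the adjugate gives L⁻¹ = [[1/5, -8/5], [-1/5, 3/5]].
W = L⁻¹K = [[1/5, -8/5], [-1/5, 3/5]] · [[-34, 52], [-8, 9]] = [[6, -4], [2, -5]].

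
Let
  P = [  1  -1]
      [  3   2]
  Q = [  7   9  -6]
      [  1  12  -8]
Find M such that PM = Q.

M = [[3, 6, -4], [-4, -3, 2]]

Left-multiplying both sides by P⁻¹ gives M = P⁻¹Q.
det P = 5, so P⁻¹ = [[2/5, 1/5], [-3/5, 1/5]].
M = P⁻¹Q = [[2/5, 1/5], [-3/5, 1/5]] · [[7, 9, -6], [1, 12, -8]] = [[3, 6, -4], [-4, -3, 2]].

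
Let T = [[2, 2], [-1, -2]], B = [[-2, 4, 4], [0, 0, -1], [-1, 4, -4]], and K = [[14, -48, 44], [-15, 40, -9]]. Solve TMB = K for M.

M = [[3, -3, -5], [-4, -3, 0]]

M = T⁻¹KB⁻¹ (apply T⁻¹ on the left and B⁻¹ on the right).
T has determinant -2; T⁻¹ = [[1, 1], [-1/2, -1]].
det B = -4; the adjugate gives B⁻¹ = [[-1, -8, 1], [-1/4, -3, 1/2], [0, -1, 0]].
T⁻¹K = [[-1, -8, 35], [8, -16, -13]].
M = (T⁻¹K)B⁻¹ = [[3, -3, -5], [-4, -3, 0]].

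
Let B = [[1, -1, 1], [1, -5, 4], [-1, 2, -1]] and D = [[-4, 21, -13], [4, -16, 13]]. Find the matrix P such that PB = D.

P = [[4, -3, 5], [1, 3, 0]]

Right-multiplying both sides by B⁻¹ gives P = DB⁻¹.
det B = -3, so B⁻¹ = [[1, -1/3, -1/3], [1, 0, 1], [1, 1/3, 4/3]].
P = DB⁻¹ = [[-4, 21, -13], [4, -16, 13]] · [[1, -1/3, -1/3], [1, 0, 1], [1, 1/3, 4/3]] = [[4, -3, 5], [1, 3, 0]].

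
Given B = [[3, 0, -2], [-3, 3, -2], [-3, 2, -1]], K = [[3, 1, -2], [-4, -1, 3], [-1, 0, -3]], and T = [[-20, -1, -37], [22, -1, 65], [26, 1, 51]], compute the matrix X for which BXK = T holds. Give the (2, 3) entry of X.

Left-multiply by B⁻¹ and right-multiply by K⁻¹: X = B⁻¹TK⁻¹.
B has determinant -3; B⁻¹ = [[-1/3, 4/3, -2], [-1, 3, -4], [-1, 2, -3]].
det K = -4; the adjugate gives K⁻¹ = [[-3/4, -3/4, -1/4], [15/4, 11/4, 1/4], [1/4, 1/4, -1/4]].
B⁻¹T = [[-16, -3, -3], [-18, -6, 28], [-14, -4, 14]].
X = (B⁻¹T)K⁻¹ = [[0, 3, 4], [-2, 4, -4], [-1, 3, -1]].

-4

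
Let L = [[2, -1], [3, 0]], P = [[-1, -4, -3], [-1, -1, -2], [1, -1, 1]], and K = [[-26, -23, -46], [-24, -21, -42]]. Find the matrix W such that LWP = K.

W = [[3, 0, -5], [-3, -2, 5]]

Isolating W: multiply by L⁻¹ from the left and P⁻¹ from the right, so W = L⁻¹KP⁻¹.
det L = 3, so L⁻¹ = [[0, 1/3], [-1, 2/3]].
P has determinant 1; P⁻¹ = [[-3, 7, 5], [-1, 2, 1], [2, -5, -3]].
L⁻¹K = [[-8, -7, -14], [10, 9, 18]].
W = (L⁻¹K)P⁻¹ = [[3, 0, -5], [-3, -2, 5]].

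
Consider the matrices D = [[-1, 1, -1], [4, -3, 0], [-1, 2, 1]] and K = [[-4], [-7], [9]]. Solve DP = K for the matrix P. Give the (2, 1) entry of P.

1

Left-multiplying both sides by D⁻¹ gives P = D⁻¹K.
det D = -6; the adjugate gives D⁻¹ = [[1/2, 1/2, 1/2], [2/3, 1/3, 2/3], [-5/6, -1/6, 1/6]].
P = D⁻¹K = [[1/2, 1/2, 1/2], [2/3, 1/3, 2/3], [-5/6, -1/6, 1/6]] · [[-4], [-7], [9]] = [[-1], [1], [6]].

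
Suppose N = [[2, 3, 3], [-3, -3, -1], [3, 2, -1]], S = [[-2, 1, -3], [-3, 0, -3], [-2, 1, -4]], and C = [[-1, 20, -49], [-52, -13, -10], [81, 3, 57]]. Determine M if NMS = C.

M = [[-4, -5, 5], [-2, -5, 4], [2, 4, 2]]

M = N⁻¹CS⁻¹ (apply N⁻¹ on the left and S⁻¹ on the right).
det N = 1, so N⁻¹ = [[5, 9, 6], [-6, -11, -7], [3, 5, 3]].
det S = -3; the adjugate gives S⁻¹ = [[-1, -1/3, 1], [2, -2/3, -1], [1, 0, -1]].
N⁻¹C = [[13, 1, 7], [11, 2, 5], [-20, 4, -26]].
M = (N⁻¹C)S⁻¹ = [[-4, -5, 5], [-2, -5, 4], [2, 4, 2]].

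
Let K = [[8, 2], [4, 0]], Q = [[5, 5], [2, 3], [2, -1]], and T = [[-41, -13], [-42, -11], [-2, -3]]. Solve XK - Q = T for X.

X = [[-4, -1], [-4, -2], [-2, 4]]

XK = T + Q = [[-36, -8], [-40, -8], [0, -4]].
K is on the right of X, so right-multiply by K⁻¹: X = (T + Q)K⁻¹.
det K = -8; the adjugate gives K⁻¹ = [[0, 1/4], [1/2, -1]].
X = (T + Q)K⁻¹ = [[-4, -1], [-4, -2], [-2, 4]].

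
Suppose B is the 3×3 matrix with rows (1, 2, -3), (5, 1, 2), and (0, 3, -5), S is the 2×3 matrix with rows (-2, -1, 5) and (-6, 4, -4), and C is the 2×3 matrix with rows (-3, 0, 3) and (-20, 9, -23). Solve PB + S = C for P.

P = [[-1, 0, 1], [1, -3, 2]]

PB = C − S = [[-1, 1, -2], [-14, 5, -19]].
Right-multiplying both sides by B⁻¹ gives P = (C − S)B⁻¹.
B has determinant -6; B⁻¹ = [[11/6, -1/6, -7/6], [-25/6, 5/6, 17/6], [-5/2, 1/2, 3/2]].
P = (C − S)B⁻¹ = [[-1, 0, 1], [1, -3, 2]].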